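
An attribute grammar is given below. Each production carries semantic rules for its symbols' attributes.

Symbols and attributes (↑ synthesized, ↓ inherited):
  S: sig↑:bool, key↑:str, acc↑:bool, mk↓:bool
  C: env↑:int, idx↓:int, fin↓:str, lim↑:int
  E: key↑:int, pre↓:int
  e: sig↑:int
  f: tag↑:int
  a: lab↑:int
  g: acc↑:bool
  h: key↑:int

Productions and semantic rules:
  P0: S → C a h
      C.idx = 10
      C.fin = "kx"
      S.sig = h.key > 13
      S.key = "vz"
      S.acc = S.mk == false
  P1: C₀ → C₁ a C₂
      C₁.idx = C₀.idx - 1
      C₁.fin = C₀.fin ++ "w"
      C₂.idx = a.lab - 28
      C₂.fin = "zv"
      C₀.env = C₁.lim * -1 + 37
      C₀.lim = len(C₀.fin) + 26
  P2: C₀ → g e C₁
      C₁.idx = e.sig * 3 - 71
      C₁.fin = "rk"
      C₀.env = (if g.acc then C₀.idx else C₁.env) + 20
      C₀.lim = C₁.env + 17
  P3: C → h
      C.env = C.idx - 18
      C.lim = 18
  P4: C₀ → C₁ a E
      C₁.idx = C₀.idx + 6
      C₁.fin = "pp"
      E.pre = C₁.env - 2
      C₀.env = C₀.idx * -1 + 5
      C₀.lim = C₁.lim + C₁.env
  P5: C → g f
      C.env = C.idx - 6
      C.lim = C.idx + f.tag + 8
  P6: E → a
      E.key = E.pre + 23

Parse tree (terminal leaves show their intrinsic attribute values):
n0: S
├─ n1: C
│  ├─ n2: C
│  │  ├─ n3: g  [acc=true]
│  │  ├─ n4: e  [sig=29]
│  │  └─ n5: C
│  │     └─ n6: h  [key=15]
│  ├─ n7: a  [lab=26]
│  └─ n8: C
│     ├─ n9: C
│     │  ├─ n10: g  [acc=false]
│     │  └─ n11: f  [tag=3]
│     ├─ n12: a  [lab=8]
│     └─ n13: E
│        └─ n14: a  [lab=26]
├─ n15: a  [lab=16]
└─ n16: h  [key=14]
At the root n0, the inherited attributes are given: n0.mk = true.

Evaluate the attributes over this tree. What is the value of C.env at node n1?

22

1. n0.mk = true  [given at root]
2. n1.idx = 10  [10]
3. n1.fin = "kx"  ["kx"]
4. n2.idx = 9  [C₀.idx - 1]
5. n2.fin = "kxw"  [C₀.fin ++ "w"]
6. n3.acc = true  [terminal]
7. n4.sig = 29  [terminal]
8. n5.idx = 16  [e.sig * 3 - 71]
9. n5.fin = "rk"  ["rk"]
10. n6.key = 15  [terminal]
11. n5.env = -2  [C.idx - 18]
12. n5.lim = 18  [18]
13. n2.env = 29  [(if g.acc then C₀.idx else C₁.env) + 20]
14. n2.lim = 15  [C₁.env + 17]
15. n7.lab = 26  [terminal]
16. n8.idx = -2  [a.lab - 28]
17. n8.fin = "zv"  ["zv"]
18. n9.idx = 4  [C₀.idx + 6]
19. n9.fin = "pp"  ["pp"]
20. n10.acc = false  [terminal]
21. n11.tag = 3  [terminal]
22. n9.env = -2  [C.idx - 6]
23. n9.lim = 15  [C.idx + f.tag + 8]
24. n12.lab = 8  [terminal]
25. n13.pre = -4  [C₁.env - 2]
26. n14.lab = 26  [terminal]
27. n13.key = 19  [E.pre + 23]
28. n8.env = 7  [C₀.idx * -1 + 5]
29. n8.lim = 13  [C₁.lim + C₁.env]
30. n1.env = 22  [C₁.lim * -1 + 37]
31. n1.lim = 28  [len(C₀.fin) + 26]
32. n15.lab = 16  [terminal]
33. n16.key = 14  [terminal]
34. n0.sig = true  [h.key > 13]
35. n0.key = "vz"  ["vz"]
36. n0.acc = false  [S.mk == false]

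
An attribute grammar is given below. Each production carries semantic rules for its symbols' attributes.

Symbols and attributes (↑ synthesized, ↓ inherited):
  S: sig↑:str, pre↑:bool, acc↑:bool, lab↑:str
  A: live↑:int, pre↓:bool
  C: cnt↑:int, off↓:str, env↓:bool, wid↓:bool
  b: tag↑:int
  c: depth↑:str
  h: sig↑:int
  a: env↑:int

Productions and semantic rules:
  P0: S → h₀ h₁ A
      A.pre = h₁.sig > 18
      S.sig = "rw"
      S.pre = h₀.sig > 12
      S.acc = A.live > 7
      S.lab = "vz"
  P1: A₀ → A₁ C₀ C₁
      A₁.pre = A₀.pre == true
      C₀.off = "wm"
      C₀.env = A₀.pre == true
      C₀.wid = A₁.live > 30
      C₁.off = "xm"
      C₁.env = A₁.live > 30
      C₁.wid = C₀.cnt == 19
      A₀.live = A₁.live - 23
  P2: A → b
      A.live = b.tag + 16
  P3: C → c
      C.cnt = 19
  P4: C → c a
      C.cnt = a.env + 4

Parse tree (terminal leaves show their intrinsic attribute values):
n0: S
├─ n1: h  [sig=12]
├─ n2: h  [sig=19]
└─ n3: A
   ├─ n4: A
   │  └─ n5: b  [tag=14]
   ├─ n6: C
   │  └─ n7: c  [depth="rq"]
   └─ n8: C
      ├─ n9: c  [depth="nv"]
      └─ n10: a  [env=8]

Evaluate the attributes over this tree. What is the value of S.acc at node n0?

1. n1.sig = 12  [terminal]
2. n2.sig = 19  [terminal]
3. n3.pre = true  [h₁.sig > 18]
4. n4.pre = true  [A₀.pre == true]
5. n5.tag = 14  [terminal]
6. n4.live = 30  [b.tag + 16]
7. n6.off = "wm"  ["wm"]
8. n6.env = true  [A₀.pre == true]
9. n6.wid = false  [A₁.live > 30]
10. n7.depth = "rq"  [terminal]
11. n6.cnt = 19  [19]
12. n8.off = "xm"  ["xm"]
13. n8.env = false  [A₁.live > 30]
14. n8.wid = true  [C₀.cnt == 19]
15. n9.depth = "nv"  [terminal]
16. n10.env = 8  [terminal]
17. n8.cnt = 12  [a.env + 4]
18. n3.live = 7  [A₁.live - 23]
19. n0.sig = "rw"  ["rw"]
20. n0.pre = false  [h₀.sig > 12]
21. n0.acc = false  [A.live > 7]
22. n0.lab = "vz"  ["vz"]

false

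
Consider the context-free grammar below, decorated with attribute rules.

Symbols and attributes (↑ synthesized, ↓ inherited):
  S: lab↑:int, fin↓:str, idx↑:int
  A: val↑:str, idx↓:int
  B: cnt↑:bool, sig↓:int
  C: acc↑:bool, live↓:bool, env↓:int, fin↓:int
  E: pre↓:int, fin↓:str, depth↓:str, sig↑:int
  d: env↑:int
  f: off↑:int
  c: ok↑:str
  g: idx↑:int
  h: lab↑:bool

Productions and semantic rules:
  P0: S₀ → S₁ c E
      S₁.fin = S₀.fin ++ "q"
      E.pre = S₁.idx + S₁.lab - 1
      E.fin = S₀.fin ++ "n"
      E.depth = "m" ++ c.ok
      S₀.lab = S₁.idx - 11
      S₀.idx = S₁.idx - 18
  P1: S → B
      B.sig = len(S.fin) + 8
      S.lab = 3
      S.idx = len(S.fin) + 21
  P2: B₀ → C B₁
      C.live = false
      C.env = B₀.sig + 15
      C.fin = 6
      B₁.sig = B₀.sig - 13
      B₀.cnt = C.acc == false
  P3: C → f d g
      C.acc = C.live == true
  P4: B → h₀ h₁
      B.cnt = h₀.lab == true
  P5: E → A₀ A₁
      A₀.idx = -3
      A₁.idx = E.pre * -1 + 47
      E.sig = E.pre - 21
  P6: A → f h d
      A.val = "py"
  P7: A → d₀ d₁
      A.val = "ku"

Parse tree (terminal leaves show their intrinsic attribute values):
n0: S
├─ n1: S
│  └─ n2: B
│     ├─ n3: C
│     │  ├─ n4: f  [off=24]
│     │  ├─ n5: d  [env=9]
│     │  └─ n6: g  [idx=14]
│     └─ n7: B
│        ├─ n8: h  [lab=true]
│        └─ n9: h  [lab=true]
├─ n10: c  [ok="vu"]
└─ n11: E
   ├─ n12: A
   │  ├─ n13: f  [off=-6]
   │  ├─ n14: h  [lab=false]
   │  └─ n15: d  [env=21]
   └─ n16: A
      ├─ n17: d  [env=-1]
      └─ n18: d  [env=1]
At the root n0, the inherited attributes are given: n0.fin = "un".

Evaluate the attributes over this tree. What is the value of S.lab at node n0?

13

1. n0.fin = "un"  [given at root]
2. n1.fin = "unq"  [S₀.fin ++ "q"]
3. n2.sig = 11  [len(S.fin) + 8]
4. n3.live = false  [false]
5. n3.env = 26  [B₀.sig + 15]
6. n3.fin = 6  [6]
7. n4.off = 24  [terminal]
8. n5.env = 9  [terminal]
9. n6.idx = 14  [terminal]
10. n3.acc = false  [C.live == true]
11. n7.sig = -2  [B₀.sig - 13]
12. n8.lab = true  [terminal]
13. n9.lab = true  [terminal]
14. n7.cnt = true  [h₀.lab == true]
15. n2.cnt = true  [C.acc == false]
16. n1.lab = 3  [3]
17. n1.idx = 24  [len(S.fin) + 21]
18. n10.ok = "vu"  [terminal]
19. n11.pre = 26  [S₁.idx + S₁.lab - 1]
20. n11.fin = "unn"  [S₀.fin ++ "n"]
21. n11.depth = "mvu"  ["m" ++ c.ok]
22. n12.idx = -3  [-3]
23. n13.off = -6  [terminal]
24. n14.lab = false  [terminal]
25. n15.env = 21  [terminal]
26. n12.val = "py"  ["py"]
27. n16.idx = 21  [E.pre * -1 + 47]
28. n17.env = -1  [terminal]
29. n18.env = 1  [terminal]
30. n16.val = "ku"  ["ku"]
31. n11.sig = 5  [E.pre - 21]
32. n0.lab = 13  [S₁.idx - 11]
33. n0.idx = 6  [S₁.idx - 18]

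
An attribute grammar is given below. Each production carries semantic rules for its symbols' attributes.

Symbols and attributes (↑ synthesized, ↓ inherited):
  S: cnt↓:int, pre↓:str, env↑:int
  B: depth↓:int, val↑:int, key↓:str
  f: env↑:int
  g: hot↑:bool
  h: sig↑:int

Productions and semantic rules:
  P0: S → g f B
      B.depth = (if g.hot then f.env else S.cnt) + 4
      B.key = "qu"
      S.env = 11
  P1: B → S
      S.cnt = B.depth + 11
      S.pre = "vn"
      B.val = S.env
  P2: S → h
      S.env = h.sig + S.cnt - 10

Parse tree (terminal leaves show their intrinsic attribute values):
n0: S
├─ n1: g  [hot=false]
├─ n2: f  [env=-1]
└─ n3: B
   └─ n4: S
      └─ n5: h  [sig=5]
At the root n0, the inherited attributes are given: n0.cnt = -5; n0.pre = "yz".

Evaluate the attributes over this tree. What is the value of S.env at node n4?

1. n0.cnt = -5  [given at root]
2. n0.pre = "yz"  [given at root]
3. n1.hot = false  [terminal]
4. n2.env = -1  [terminal]
5. n3.depth = -1  [(if g.hot then f.env else S.cnt) + 4]
6. n3.key = "qu"  ["qu"]
7. n4.cnt = 10  [B.depth + 11]
8. n4.pre = "vn"  ["vn"]
9. n5.sig = 5  [terminal]
10. n4.env = 5  [h.sig + S.cnt - 10]
11. n3.val = 5  [S.env]
12. n0.env = 11  [11]

5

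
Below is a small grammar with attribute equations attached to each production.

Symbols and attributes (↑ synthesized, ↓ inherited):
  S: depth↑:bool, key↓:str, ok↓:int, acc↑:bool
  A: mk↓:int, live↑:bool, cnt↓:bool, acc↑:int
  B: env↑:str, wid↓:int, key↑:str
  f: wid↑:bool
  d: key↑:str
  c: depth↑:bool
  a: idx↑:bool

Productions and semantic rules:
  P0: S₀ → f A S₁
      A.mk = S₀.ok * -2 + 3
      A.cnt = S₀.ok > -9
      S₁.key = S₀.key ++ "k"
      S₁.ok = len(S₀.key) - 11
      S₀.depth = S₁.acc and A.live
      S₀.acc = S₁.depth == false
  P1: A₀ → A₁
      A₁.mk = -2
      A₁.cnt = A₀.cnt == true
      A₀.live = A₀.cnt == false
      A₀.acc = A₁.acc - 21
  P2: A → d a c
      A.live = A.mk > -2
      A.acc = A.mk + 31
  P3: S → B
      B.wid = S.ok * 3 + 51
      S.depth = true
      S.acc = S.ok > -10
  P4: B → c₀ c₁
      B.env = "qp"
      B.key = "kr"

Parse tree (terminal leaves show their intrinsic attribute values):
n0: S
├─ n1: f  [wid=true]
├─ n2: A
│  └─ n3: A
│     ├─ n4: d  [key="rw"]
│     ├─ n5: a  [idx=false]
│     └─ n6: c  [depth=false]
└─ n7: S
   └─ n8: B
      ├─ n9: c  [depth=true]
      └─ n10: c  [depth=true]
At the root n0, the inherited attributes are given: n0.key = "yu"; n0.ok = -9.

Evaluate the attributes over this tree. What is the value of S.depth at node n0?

1. n0.key = "yu"  [given at root]
2. n0.ok = -9  [given at root]
3. n1.wid = true  [terminal]
4. n2.mk = 21  [S₀.ok * -2 + 3]
5. n2.cnt = false  [S₀.ok > -9]
6. n3.mk = -2  [-2]
7. n3.cnt = false  [A₀.cnt == true]
8. n4.key = "rw"  [terminal]
9. n5.idx = false  [terminal]
10. n6.depth = false  [terminal]
11. n3.live = false  [A.mk > -2]
12. n3.acc = 29  [A.mk + 31]
13. n2.live = true  [A₀.cnt == false]
14. n2.acc = 8  [A₁.acc - 21]
15. n7.key = "yuk"  [S₀.key ++ "k"]
16. n7.ok = -9  [len(S₀.key) - 11]
17. n8.wid = 24  [S.ok * 3 + 51]
18. n9.depth = true  [terminal]
19. n10.depth = true  [terminal]
20. n8.env = "qp"  ["qp"]
21. n8.key = "kr"  ["kr"]
22. n7.depth = true  [true]
23. n7.acc = true  [S.ok > -10]
24. n0.depth = true  [S₁.acc and A.live]
25. n0.acc = false  [S₁.depth == false]

true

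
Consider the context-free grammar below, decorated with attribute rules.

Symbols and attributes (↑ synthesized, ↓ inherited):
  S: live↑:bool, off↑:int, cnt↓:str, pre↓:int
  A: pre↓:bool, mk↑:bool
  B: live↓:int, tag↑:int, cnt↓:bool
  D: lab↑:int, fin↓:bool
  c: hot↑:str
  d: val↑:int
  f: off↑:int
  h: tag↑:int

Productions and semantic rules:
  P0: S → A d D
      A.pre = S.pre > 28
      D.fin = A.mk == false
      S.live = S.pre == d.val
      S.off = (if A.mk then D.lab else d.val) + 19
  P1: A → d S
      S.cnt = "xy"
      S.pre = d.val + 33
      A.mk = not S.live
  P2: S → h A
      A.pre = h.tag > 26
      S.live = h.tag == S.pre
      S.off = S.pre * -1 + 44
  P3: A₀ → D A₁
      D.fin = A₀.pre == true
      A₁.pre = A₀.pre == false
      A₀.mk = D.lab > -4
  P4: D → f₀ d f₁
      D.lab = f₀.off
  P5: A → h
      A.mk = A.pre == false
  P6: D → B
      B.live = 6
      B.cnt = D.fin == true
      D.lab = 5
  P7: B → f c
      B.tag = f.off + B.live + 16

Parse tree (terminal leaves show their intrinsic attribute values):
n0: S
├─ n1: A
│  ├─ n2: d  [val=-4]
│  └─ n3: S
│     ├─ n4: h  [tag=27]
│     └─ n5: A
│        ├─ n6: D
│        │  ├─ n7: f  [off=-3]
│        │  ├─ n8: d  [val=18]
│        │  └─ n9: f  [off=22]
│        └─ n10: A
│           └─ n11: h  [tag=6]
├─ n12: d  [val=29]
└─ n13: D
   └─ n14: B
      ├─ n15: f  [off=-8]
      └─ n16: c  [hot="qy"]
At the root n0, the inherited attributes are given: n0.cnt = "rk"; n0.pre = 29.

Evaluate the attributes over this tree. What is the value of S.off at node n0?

24

1. n0.cnt = "rk"  [given at root]
2. n0.pre = 29  [given at root]
3. n1.pre = true  [S.pre > 28]
4. n2.val = -4  [terminal]
5. n3.cnt = "xy"  ["xy"]
6. n3.pre = 29  [d.val + 33]
7. n4.tag = 27  [terminal]
8. n5.pre = true  [h.tag > 26]
9. n6.fin = true  [A₀.pre == true]
10. n7.off = -3  [terminal]
11. n8.val = 18  [terminal]
12. n9.off = 22  [terminal]
13. n6.lab = -3  [f₀.off]
14. n10.pre = false  [A₀.pre == false]
15. n11.tag = 6  [terminal]
16. n10.mk = true  [A.pre == false]
17. n5.mk = true  [D.lab > -4]
18. n3.live = false  [h.tag == S.pre]
19. n3.off = 15  [S.pre * -1 + 44]
20. n1.mk = true  [not S.live]
21. n12.val = 29  [terminal]
22. n13.fin = false  [A.mk == false]
23. n14.live = 6  [6]
24. n14.cnt = false  [D.fin == true]
25. n15.off = -8  [terminal]
26. n16.hot = "qy"  [terminal]
27. n14.tag = 14  [f.off + B.live + 16]
28. n13.lab = 5  [5]
29. n0.live = true  [S.pre == d.val]
30. n0.off = 24  [(if A.mk then D.lab else d.val) + 19]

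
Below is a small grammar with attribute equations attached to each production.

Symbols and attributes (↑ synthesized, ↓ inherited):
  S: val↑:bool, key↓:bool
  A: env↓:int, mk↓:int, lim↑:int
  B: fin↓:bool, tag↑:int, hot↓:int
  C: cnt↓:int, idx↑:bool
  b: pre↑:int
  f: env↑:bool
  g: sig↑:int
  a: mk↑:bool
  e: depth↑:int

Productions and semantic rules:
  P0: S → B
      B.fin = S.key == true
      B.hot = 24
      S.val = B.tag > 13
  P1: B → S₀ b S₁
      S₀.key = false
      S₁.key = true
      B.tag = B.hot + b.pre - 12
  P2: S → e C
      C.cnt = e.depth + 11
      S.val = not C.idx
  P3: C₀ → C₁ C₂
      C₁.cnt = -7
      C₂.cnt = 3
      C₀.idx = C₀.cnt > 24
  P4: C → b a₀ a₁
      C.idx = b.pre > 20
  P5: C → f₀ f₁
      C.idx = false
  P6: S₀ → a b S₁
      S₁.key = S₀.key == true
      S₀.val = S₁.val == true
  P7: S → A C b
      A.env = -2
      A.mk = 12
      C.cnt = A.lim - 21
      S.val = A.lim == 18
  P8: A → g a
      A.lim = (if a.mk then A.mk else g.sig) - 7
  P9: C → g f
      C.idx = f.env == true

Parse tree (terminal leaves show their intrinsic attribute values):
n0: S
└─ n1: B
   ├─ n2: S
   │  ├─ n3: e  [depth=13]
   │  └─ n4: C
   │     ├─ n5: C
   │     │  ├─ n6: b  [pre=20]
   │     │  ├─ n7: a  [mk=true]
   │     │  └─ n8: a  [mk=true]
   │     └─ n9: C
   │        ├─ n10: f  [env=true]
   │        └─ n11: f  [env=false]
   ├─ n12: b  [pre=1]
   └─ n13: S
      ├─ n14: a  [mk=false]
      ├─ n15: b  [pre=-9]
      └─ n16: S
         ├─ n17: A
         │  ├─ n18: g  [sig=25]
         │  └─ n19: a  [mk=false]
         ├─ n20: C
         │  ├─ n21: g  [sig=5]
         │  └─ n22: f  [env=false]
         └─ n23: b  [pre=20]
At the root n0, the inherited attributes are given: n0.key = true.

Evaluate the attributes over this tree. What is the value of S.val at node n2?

1. n0.key = true  [given at root]
2. n1.fin = true  [S.key == true]
3. n1.hot = 24  [24]
4. n2.key = false  [false]
5. n3.depth = 13  [terminal]
6. n4.cnt = 24  [e.depth + 11]
7. n5.cnt = -7  [-7]
8. n6.pre = 20  [terminal]
9. n7.mk = true  [terminal]
10. n8.mk = true  [terminal]
11. n5.idx = false  [b.pre > 20]
12. n9.cnt = 3  [3]
13. n10.env = true  [terminal]
14. n11.env = false  [terminal]
15. n9.idx = false  [false]
16. n4.idx = false  [C₀.cnt > 24]
17. n2.val = true  [not C.idx]
18. n12.pre = 1  [terminal]
19. n13.key = true  [true]
20. n14.mk = false  [terminal]
21. n15.pre = -9  [terminal]
22. n16.key = true  [S₀.key == true]
23. n17.env = -2  [-2]
24. n17.mk = 12  [12]
25. n18.sig = 25  [terminal]
26. n19.mk = false  [terminal]
27. n17.lim = 18  [(if a.mk then A.mk else g.sig) - 7]
28. n20.cnt = -3  [A.lim - 21]
29. n21.sig = 5  [terminal]
30. n22.env = false  [terminal]
31. n20.idx = false  [f.env == true]
32. n23.pre = 20  [terminal]
33. n16.val = true  [A.lim == 18]
34. n13.val = true  [S₁.val == true]
35. n1.tag = 13  [B.hot + b.pre - 12]
36. n0.val = false  [B.tag > 13]

true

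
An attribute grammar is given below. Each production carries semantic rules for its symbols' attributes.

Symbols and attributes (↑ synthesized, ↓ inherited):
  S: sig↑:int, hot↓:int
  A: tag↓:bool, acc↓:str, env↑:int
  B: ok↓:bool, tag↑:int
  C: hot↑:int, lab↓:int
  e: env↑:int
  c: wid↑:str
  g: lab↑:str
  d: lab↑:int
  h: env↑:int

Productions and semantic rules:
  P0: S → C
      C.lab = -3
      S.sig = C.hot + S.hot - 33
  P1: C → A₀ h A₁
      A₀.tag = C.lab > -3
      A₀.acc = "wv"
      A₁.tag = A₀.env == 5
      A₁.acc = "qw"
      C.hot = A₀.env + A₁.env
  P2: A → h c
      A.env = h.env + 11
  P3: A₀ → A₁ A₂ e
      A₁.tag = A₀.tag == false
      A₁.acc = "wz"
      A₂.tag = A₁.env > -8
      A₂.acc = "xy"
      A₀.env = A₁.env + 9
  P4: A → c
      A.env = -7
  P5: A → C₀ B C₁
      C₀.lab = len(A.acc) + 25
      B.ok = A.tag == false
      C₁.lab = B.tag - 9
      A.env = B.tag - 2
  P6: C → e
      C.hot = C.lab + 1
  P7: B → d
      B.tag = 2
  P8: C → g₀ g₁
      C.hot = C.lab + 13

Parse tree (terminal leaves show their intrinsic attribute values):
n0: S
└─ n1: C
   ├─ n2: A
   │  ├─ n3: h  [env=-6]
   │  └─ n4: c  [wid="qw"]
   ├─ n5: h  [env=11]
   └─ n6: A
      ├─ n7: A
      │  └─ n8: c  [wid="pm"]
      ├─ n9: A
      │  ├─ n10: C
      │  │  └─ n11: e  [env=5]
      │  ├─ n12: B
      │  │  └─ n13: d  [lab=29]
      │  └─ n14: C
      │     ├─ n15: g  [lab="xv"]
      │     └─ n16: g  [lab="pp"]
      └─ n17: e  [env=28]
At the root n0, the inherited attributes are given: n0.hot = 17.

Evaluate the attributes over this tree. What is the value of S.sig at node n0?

1. n0.hot = 17  [given at root]
2. n1.lab = -3  [-3]
3. n2.tag = false  [C.lab > -3]
4. n2.acc = "wv"  ["wv"]
5. n3.env = -6  [terminal]
6. n4.wid = "qw"  [terminal]
7. n2.env = 5  [h.env + 11]
8. n5.env = 11  [terminal]
9. n6.tag = true  [A₀.env == 5]
10. n6.acc = "qw"  ["qw"]
11. n7.tag = false  [A₀.tag == false]
12. n7.acc = "wz"  ["wz"]
13. n8.wid = "pm"  [terminal]
14. n7.env = -7  [-7]
15. n9.tag = true  [A₁.env > -8]
16. n9.acc = "xy"  ["xy"]
17. n10.lab = 27  [len(A.acc) + 25]
18. n11.env = 5  [terminal]
19. n10.hot = 28  [C.lab + 1]
20. n12.ok = false  [A.tag == false]
21. n13.lab = 29  [terminal]
22. n12.tag = 2  [2]
23. n14.lab = -7  [B.tag - 9]
24. n15.lab = "xv"  [terminal]
25. n16.lab = "pp"  [terminal]
26. n14.hot = 6  [C.lab + 13]
27. n9.env = 0  [B.tag - 2]
28. n17.env = 28  [terminal]
29. n6.env = 2  [A₁.env + 9]
30. n1.hot = 7  [A₀.env + A₁.env]
31. n0.sig = -9  [C.hot + S.hot - 33]

-9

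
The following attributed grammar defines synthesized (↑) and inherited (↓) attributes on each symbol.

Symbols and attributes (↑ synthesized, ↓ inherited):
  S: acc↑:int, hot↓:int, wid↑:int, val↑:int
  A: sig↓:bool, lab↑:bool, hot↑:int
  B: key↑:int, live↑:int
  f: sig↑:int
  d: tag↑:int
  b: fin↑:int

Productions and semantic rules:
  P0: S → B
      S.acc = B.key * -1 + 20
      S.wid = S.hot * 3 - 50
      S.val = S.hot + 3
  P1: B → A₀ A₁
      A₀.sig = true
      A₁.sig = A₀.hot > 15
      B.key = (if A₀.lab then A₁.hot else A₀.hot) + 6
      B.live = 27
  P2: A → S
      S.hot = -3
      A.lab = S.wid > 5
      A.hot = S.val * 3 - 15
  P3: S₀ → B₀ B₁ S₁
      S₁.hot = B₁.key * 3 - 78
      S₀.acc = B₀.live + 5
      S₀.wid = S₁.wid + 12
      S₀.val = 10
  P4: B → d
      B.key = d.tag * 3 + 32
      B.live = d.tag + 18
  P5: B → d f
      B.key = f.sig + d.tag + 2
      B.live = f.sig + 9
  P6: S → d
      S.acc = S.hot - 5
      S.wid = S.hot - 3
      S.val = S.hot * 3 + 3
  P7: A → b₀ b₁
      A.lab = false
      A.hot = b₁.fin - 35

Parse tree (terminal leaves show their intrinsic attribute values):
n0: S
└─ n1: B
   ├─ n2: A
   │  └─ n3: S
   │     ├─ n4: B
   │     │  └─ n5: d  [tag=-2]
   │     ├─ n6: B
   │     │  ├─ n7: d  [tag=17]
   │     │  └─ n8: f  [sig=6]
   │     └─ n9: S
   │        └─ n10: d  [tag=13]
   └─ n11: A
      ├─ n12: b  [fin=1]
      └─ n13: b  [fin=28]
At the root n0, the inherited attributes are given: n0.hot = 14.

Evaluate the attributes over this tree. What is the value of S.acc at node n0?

1. n0.hot = 14  [given at root]
2. n2.sig = true  [true]
3. n3.hot = -3  [-3]
4. n5.tag = -2  [terminal]
5. n4.key = 26  [d.tag * 3 + 32]
6. n4.live = 16  [d.tag + 18]
7. n7.tag = 17  [terminal]
8. n8.sig = 6  [terminal]
9. n6.key = 25  [f.sig + d.tag + 2]
10. n6.live = 15  [f.sig + 9]
11. n9.hot = -3  [B₁.key * 3 - 78]
12. n10.tag = 13  [terminal]
13. n9.acc = -8  [S.hot - 5]
14. n9.wid = -6  [S.hot - 3]
15. n9.val = -6  [S.hot * 3 + 3]
16. n3.acc = 21  [B₀.live + 5]
17. n3.wid = 6  [S₁.wid + 12]
18. n3.val = 10  [10]
19. n2.lab = true  [S.wid > 5]
20. n2.hot = 15  [S.val * 3 - 15]
21. n11.sig = false  [A₀.hot > 15]
22. n12.fin = 1  [terminal]
23. n13.fin = 28  [terminal]
24. n11.lab = false  [false]
25. n11.hot = -7  [b₁.fin - 35]
26. n1.key = -1  [(if A₀.lab then A₁.hot else A₀.hot) + 6]
27. n1.live = 27  [27]
28. n0.acc = 21  [B.key * -1 + 20]
29. n0.wid = -8  [S.hot * 3 - 50]
30. n0.val = 17  [S.hot + 3]

21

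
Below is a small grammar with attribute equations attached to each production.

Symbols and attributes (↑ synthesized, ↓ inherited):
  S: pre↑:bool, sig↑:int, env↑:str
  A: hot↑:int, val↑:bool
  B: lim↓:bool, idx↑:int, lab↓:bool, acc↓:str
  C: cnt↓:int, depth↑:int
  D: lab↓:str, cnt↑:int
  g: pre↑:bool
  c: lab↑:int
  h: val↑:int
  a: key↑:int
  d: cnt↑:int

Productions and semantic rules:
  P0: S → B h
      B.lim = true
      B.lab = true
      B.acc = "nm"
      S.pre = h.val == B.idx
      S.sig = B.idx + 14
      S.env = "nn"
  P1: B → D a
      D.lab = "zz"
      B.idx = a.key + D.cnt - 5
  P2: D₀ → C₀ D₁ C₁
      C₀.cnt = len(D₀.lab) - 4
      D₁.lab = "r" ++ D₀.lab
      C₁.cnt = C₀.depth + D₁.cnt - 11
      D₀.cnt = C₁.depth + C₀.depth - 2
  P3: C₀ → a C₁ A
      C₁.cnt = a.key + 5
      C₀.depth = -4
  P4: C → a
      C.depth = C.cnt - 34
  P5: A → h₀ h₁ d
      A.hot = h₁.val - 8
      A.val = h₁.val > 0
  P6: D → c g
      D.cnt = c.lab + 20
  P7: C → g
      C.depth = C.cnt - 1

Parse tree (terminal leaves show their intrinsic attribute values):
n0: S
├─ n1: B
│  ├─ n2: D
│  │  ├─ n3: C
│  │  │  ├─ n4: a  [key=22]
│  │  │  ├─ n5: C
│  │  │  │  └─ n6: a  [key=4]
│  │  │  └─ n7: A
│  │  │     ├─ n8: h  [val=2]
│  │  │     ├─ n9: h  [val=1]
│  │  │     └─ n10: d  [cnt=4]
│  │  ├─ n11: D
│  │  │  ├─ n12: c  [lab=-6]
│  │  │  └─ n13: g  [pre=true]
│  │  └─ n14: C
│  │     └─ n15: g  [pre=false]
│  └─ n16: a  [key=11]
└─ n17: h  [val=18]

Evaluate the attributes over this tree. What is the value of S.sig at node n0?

12

1. n1.lim = true  [true]
2. n1.lab = true  [true]
3. n1.acc = "nm"  ["nm"]
4. n2.lab = "zz"  ["zz"]
5. n3.cnt = -2  [len(D₀.lab) - 4]
6. n4.key = 22  [terminal]
7. n5.cnt = 27  [a.key + 5]
8. n6.key = 4  [terminal]
9. n5.depth = -7  [C.cnt - 34]
10. n8.val = 2  [terminal]
11. n9.val = 1  [terminal]
12. n10.cnt = 4  [terminal]
13. n7.hot = -7  [h₁.val - 8]
14. n7.val = true  [h₁.val > 0]
15. n3.depth = -4  [-4]
16. n11.lab = "rzz"  ["r" ++ D₀.lab]
17. n12.lab = -6  [terminal]
18. n13.pre = true  [terminal]
19. n11.cnt = 14  [c.lab + 20]
20. n14.cnt = -1  [C₀.depth + D₁.cnt - 11]
21. n15.pre = false  [terminal]
22. n14.depth = -2  [C.cnt - 1]
23. n2.cnt = -8  [C₁.depth + C₀.depth - 2]
24. n16.key = 11  [terminal]
25. n1.idx = -2  [a.key + D.cnt - 5]
26. n17.val = 18  [terminal]
27. n0.pre = false  [h.val == B.idx]
28. n0.sig = 12  [B.idx + 14]
29. n0.env = "nn"  ["nn"]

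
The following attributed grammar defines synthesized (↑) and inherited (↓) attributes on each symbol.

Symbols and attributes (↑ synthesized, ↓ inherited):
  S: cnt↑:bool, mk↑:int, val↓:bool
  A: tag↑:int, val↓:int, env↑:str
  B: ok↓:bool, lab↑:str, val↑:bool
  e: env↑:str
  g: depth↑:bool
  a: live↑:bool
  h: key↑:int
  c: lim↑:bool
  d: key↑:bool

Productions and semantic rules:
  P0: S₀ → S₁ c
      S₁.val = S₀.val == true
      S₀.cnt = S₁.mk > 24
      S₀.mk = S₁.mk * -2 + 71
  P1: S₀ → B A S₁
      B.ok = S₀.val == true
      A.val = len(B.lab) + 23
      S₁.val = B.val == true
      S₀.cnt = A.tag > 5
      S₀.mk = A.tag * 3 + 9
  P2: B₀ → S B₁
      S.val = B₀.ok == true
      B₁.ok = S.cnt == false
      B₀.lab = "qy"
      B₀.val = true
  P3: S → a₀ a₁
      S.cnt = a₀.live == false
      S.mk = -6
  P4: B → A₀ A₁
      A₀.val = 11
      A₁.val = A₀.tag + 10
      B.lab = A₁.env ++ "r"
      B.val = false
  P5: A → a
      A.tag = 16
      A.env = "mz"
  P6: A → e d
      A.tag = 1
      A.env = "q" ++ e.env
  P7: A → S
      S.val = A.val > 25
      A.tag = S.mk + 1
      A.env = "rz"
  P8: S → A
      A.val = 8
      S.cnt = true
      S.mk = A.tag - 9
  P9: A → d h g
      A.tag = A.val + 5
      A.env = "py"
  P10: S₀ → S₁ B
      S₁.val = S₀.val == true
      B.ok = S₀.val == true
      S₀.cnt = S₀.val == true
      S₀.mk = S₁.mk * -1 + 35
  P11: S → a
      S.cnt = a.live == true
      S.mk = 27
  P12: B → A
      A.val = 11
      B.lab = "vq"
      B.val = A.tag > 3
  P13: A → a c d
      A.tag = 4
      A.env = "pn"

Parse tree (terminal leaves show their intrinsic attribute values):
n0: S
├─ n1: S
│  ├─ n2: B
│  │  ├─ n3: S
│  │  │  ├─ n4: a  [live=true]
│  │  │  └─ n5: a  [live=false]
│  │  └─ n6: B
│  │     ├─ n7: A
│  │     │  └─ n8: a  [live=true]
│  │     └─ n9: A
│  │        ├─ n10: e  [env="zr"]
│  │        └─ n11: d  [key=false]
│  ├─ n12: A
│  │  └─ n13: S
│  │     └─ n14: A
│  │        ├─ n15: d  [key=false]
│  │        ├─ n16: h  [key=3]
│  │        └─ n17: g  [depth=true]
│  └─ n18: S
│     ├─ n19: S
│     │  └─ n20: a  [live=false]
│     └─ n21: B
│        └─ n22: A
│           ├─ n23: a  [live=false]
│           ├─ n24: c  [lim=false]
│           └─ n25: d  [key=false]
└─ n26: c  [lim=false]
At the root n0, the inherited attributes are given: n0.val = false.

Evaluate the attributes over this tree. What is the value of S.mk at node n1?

24

1. n0.val = false  [given at root]
2. n1.val = false  [S₀.val == true]
3. n2.ok = false  [S₀.val == true]
4. n3.val = false  [B₀.ok == true]
5. n4.live = true  [terminal]
6. n5.live = false  [terminal]
7. n3.cnt = false  [a₀.live == false]
8. n3.mk = -6  [-6]
9. n6.ok = true  [S.cnt == false]
10. n7.val = 11  [11]
11. n8.live = true  [terminal]
12. n7.tag = 16  [16]
13. n7.env = "mz"  ["mz"]
14. n9.val = 26  [A₀.tag + 10]
15. n10.env = "zr"  [terminal]
16. n11.key = false  [terminal]
17. n9.tag = 1  [1]
18. n9.env = "qzr"  ["q" ++ e.env]
19. n6.lab = "qzrr"  [A₁.env ++ "r"]
20. n6.val = false  [false]
21. n2.lab = "qy"  ["qy"]
22. n2.val = true  [true]
23. n12.val = 25  [len(B.lab) + 23]
24. n13.val = false  [A.val > 25]
25. n14.val = 8  [8]
26. n15.key = false  [terminal]
27. n16.key = 3  [terminal]
28. n17.depth = true  [terminal]
29. n14.tag = 13  [A.val + 5]
30. n14.env = "py"  ["py"]
31. n13.cnt = true  [true]
32. n13.mk = 4  [A.tag - 9]
33. n12.tag = 5  [S.mk + 1]
34. n12.env = "rz"  ["rz"]
35. n18.val = true  [B.val == true]
36. n19.val = true  [S₀.val == true]
37. n20.live = false  [terminal]
38. n19.cnt = false  [a.live == true]
39. n19.mk = 27  [27]
40. n21.ok = true  [S₀.val == true]
41. n22.val = 11  [11]
42. n23.live = false  [terminal]
43. n24.lim = false  [terminal]
44. n25.key = false  [terminal]
45. n22.tag = 4  [4]
46. n22.env = "pn"  ["pn"]
47. n21.lab = "vq"  ["vq"]
48. n21.val = true  [A.tag > 3]
49. n18.cnt = true  [S₀.val == true]
50. n18.mk = 8  [S₁.mk * -1 + 35]
51. n1.cnt = false  [A.tag > 5]
52. n1.mk = 24  [A.tag * 3 + 9]
53. n26.lim = false  [terminal]
54. n0.cnt = false  [S₁.mk > 24]
55. n0.mk = 23  [S₁.mk * -2 + 71]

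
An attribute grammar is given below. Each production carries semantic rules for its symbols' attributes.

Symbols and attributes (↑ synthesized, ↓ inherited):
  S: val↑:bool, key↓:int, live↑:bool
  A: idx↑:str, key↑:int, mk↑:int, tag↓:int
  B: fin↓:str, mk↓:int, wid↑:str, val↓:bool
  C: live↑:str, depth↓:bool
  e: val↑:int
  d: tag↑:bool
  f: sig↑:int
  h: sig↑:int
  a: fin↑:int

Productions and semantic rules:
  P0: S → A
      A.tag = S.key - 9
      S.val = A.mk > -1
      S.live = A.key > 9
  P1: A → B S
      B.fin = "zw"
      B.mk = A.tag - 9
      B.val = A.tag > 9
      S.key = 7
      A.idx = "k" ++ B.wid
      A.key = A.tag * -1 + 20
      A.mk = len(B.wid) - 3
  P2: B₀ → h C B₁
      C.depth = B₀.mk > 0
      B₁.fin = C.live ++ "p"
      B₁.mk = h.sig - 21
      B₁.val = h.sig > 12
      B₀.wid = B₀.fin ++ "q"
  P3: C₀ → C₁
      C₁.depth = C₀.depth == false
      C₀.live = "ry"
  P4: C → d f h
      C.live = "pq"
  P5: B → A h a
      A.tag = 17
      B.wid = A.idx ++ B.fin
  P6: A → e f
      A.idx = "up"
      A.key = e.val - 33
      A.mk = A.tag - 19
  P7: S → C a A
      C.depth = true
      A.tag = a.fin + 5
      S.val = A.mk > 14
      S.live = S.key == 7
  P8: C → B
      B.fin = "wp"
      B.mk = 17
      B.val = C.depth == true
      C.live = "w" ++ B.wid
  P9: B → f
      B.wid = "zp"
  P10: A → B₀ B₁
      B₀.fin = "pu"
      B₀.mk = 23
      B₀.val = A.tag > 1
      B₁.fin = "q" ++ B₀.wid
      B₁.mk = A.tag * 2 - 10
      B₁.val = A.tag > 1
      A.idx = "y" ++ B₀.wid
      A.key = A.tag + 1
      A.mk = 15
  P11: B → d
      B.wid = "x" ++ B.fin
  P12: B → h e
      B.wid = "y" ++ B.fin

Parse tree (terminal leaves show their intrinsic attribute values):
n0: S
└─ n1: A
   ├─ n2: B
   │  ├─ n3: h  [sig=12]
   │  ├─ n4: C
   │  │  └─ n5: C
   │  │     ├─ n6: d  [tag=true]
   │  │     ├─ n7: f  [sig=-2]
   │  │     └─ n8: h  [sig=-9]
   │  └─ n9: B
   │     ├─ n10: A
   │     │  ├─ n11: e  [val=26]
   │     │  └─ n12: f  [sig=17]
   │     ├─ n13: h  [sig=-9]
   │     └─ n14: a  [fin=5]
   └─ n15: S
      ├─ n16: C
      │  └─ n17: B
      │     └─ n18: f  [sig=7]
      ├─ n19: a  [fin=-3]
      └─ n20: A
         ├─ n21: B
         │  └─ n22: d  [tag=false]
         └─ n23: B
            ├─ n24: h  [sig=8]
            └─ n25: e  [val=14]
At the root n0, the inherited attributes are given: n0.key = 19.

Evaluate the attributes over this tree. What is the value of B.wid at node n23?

"yqxpu"

1. n0.key = 19  [given at root]
2. n1.tag = 10  [S.key - 9]
3. n2.fin = "zw"  ["zw"]
4. n2.mk = 1  [A.tag - 9]
5. n2.val = true  [A.tag > 9]
6. n3.sig = 12  [terminal]
7. n4.depth = true  [B₀.mk > 0]
8. n5.depth = false  [C₀.depth == false]
9. n6.tag = true  [terminal]
10. n7.sig = -2  [terminal]
11. n8.sig = -9  [terminal]
12. n5.live = "pq"  ["pq"]
13. n4.live = "ry"  ["ry"]
14. n9.fin = "ryp"  [C.live ++ "p"]
15. n9.mk = -9  [h.sig - 21]
16. n9.val = false  [h.sig > 12]
17. n10.tag = 17  [17]
18. n11.val = 26  [terminal]
19. n12.sig = 17  [terminal]
20. n10.idx = "up"  ["up"]
21. n10.key = -7  [e.val - 33]
22. n10.mk = -2  [A.tag - 19]
23. n13.sig = -9  [terminal]
24. n14.fin = 5  [terminal]
25. n9.wid = "upryp"  [A.idx ++ B.fin]
26. n2.wid = "zwq"  [B₀.fin ++ "q"]
27. n15.key = 7  [7]
28. n16.depth = true  [true]
29. n17.fin = "wp"  ["wp"]
30. n17.mk = 17  [17]
31. n17.val = true  [C.depth == true]
32. n18.sig = 7  [terminal]
33. n17.wid = "zp"  ["zp"]
34. n16.live = "wzp"  ["w" ++ B.wid]
35. n19.fin = -3  [terminal]
36. n20.tag = 2  [a.fin + 5]
37. n21.fin = "pu"  ["pu"]
38. n21.mk = 23  [23]
39. n21.val = true  [A.tag > 1]
40. n22.tag = false  [terminal]
41. n21.wid = "xpu"  ["x" ++ B.fin]
42. n23.fin = "qxpu"  ["q" ++ B₀.wid]
43. n23.mk = -6  [A.tag * 2 - 10]
44. n23.val = true  [A.tag > 1]
45. n24.sig = 8  [terminal]
46. n25.val = 14  [terminal]
47. n23.wid = "yqxpu"  ["y" ++ B.fin]
48. n20.idx = "yxpu"  ["y" ++ B₀.wid]
49. n20.key = 3  [A.tag + 1]
50. n20.mk = 15  [15]
51. n15.val = true  [A.mk > 14]
52. n15.live = true  [S.key == 7]
53. n1.idx = "kzwq"  ["k" ++ B.wid]
54. n1.key = 10  [A.tag * -1 + 20]
55. n1.mk = 0  [len(B.wid) - 3]
56. n0.val = true  [A.mk > -1]
57. n0.live = true  [A.key > 9]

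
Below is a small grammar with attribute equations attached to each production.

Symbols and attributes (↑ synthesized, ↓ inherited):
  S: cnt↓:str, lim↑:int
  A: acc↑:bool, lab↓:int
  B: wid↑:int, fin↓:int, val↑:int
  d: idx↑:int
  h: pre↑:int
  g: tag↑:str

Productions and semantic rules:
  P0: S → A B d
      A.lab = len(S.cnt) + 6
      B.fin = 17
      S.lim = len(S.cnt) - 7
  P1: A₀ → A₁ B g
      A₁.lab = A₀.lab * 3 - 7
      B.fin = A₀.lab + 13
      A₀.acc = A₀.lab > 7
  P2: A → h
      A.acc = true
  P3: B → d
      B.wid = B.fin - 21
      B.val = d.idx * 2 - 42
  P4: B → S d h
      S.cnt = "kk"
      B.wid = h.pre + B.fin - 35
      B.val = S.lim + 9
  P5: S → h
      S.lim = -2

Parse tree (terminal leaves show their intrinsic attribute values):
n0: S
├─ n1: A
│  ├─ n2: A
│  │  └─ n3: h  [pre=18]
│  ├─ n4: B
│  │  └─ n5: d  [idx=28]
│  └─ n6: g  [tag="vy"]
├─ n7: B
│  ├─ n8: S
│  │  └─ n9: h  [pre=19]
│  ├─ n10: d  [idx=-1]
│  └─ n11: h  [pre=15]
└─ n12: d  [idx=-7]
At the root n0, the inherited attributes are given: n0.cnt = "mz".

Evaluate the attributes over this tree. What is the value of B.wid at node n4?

1. n0.cnt = "mz"  [given at root]
2. n1.lab = 8  [len(S.cnt) + 6]
3. n2.lab = 17  [A₀.lab * 3 - 7]
4. n3.pre = 18  [terminal]
5. n2.acc = true  [true]
6. n4.fin = 21  [A₀.lab + 13]
7. n5.idx = 28  [terminal]
8. n4.wid = 0  [B.fin - 21]
9. n4.val = 14  [d.idx * 2 - 42]
10. n6.tag = "vy"  [terminal]
11. n1.acc = true  [A₀.lab > 7]
12. n7.fin = 17  [17]
13. n8.cnt = "kk"  ["kk"]
14. n9.pre = 19  [terminal]
15. n8.lim = -2  [-2]
16. n10.idx = -1  [terminal]
17. n11.pre = 15  [terminal]
18. n7.wid = -3  [h.pre + B.fin - 35]
19. n7.val = 7  [S.lim + 9]
20. n12.idx = -7  [terminal]
21. n0.lim = -5  [len(S.cnt) - 7]

0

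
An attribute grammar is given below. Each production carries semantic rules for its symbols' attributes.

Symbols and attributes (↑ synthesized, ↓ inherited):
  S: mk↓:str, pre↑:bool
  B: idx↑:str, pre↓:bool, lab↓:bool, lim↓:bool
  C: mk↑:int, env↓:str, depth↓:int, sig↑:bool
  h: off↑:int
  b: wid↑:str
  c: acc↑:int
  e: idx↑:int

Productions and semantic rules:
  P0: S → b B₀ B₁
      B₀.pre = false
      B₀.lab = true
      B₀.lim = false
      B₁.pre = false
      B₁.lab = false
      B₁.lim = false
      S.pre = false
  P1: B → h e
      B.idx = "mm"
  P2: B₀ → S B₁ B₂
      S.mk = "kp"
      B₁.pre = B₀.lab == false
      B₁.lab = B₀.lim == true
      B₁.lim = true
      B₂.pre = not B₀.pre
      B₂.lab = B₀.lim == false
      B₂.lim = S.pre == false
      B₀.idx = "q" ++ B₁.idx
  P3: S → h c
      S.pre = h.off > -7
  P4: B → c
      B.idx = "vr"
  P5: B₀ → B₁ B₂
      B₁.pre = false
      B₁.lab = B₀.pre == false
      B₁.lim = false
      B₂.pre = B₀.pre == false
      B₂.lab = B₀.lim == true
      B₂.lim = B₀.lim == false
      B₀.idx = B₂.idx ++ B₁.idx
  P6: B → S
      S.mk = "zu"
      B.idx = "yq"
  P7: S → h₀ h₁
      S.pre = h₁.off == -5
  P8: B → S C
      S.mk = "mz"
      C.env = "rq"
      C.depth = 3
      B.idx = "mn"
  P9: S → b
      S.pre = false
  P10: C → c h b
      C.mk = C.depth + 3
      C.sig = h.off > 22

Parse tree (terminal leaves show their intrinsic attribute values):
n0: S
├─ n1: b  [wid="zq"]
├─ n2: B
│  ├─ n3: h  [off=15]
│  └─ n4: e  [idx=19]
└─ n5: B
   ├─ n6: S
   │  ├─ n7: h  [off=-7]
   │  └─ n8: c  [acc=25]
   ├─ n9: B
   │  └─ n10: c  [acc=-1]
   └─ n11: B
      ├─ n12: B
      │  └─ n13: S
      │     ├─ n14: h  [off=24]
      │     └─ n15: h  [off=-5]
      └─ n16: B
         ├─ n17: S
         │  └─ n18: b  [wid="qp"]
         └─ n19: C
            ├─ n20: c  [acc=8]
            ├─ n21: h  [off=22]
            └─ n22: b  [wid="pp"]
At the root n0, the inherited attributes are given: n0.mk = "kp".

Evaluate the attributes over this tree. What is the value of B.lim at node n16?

1. n0.mk = "kp"  [given at root]
2. n1.wid = "zq"  [terminal]
3. n2.pre = false  [false]
4. n2.lab = true  [true]
5. n2.lim = false  [false]
6. n3.off = 15  [terminal]
7. n4.idx = 19  [terminal]
8. n2.idx = "mm"  ["mm"]
9. n5.pre = false  [false]
10. n5.lab = false  [false]
11. n5.lim = false  [false]
12. n6.mk = "kp"  ["kp"]
13. n7.off = -7  [terminal]
14. n8.acc = 25  [terminal]
15. n6.pre = false  [h.off > -7]
16. n9.pre = true  [B₀.lab == false]
17. n9.lab = false  [B₀.lim == true]
18. n9.lim = true  [true]
19. n10.acc = -1  [terminal]
20. n9.idx = "vr"  ["vr"]
21. n11.pre = true  [not B₀.pre]
22. n11.lab = true  [B₀.lim == false]
23. n11.lim = true  [S.pre == false]
24. n12.pre = false  [false]
25. n12.lab = false  [B₀.pre == false]
26. n12.lim = false  [false]
27. n13.mk = "zu"  ["zu"]
28. n14.off = 24  [terminal]
29. n15.off = -5  [terminal]
30. n13.pre = true  [h₁.off == -5]
31. n12.idx = "yq"  ["yq"]
32. n16.pre = false  [B₀.pre == false]
33. n16.lab = true  [B₀.lim == true]
34. n16.lim = false  [B₀.lim == false]
35. n17.mk = "mz"  ["mz"]
36. n18.wid = "qp"  [terminal]
37. n17.pre = false  [false]
38. n19.env = "rq"  ["rq"]
39. n19.depth = 3  [3]
40. n20.acc = 8  [terminal]
41. n21.off = 22  [terminal]
42. n22.wid = "pp"  [terminal]
43. n19.mk = 6  [C.depth + 3]
44. n19.sig = false  [h.off > 22]
45. n16.idx = "mn"  ["mn"]
46. n11.idx = "mnyq"  [B₂.idx ++ B₁.idx]
47. n5.idx = "qvr"  ["q" ++ B₁.idx]
48. n0.pre = false  [false]

false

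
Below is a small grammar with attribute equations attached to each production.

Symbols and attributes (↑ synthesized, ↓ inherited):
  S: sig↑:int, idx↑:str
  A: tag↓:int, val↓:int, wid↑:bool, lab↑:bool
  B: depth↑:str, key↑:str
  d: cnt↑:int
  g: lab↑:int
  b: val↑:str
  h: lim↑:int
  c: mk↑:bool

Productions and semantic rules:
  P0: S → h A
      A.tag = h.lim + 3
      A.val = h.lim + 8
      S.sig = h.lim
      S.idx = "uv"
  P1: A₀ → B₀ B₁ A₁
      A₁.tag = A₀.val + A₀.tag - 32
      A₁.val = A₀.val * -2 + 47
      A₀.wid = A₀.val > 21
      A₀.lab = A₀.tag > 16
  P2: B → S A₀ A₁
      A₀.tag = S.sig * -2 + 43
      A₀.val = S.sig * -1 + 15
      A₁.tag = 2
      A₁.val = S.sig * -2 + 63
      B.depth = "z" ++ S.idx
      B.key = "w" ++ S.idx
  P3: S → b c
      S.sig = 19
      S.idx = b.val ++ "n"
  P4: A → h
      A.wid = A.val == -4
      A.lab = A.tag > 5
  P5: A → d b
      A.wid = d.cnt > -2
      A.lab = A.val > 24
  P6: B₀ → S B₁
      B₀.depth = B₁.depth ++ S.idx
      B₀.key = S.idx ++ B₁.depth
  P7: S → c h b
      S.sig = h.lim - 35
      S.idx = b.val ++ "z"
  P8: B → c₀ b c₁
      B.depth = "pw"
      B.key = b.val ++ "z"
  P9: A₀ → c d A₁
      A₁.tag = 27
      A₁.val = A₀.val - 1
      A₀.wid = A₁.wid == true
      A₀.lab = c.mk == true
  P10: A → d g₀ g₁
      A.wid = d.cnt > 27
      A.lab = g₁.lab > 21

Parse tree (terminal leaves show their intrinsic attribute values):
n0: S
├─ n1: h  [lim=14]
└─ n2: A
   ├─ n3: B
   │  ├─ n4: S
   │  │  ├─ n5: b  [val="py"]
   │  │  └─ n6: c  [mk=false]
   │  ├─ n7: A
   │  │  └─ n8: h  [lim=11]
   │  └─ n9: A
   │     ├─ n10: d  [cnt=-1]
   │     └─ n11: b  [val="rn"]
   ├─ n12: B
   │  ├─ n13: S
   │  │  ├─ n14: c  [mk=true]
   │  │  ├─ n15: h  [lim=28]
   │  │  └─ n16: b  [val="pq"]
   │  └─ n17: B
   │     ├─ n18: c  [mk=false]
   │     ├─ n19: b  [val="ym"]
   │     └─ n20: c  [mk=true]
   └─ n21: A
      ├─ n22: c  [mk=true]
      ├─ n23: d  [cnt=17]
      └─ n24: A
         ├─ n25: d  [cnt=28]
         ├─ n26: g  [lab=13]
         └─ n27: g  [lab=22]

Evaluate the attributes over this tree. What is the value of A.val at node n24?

2

1. n1.lim = 14  [terminal]
2. n2.tag = 17  [h.lim + 3]
3. n2.val = 22  [h.lim + 8]
4. n5.val = "py"  [terminal]
5. n6.mk = false  [terminal]
6. n4.sig = 19  [19]
7. n4.idx = "pyn"  [b.val ++ "n"]
8. n7.tag = 5  [S.sig * -2 + 43]
9. n7.val = -4  [S.sig * -1 + 15]
10. n8.lim = 11  [terminal]
11. n7.wid = true  [A.val == -4]
12. n7.lab = false  [A.tag > 5]
13. n9.tag = 2  [2]
14. n9.val = 25  [S.sig * -2 + 63]
15. n10.cnt = -1  [terminal]
16. n11.val = "rn"  [terminal]
17. n9.wid = true  [d.cnt > -2]
18. n9.lab = true  [A.val > 24]
19. n3.depth = "zpyn"  ["z" ++ S.idx]
20. n3.key = "wpyn"  ["w" ++ S.idx]
21. n14.mk = true  [terminal]
22. n15.lim = 28  [terminal]
23. n16.val = "pq"  [terminal]
24. n13.sig = -7  [h.lim - 35]
25. n13.idx = "pqz"  [b.val ++ "z"]
26. n18.mk = false  [terminal]
27. n19.val = "ym"  [terminal]
28. n20.mk = true  [terminal]
29. n17.depth = "pw"  ["pw"]
30. n17.key = "ymz"  [b.val ++ "z"]
31. n12.depth = "pwpqz"  [B₁.depth ++ S.idx]
32. n12.key = "pqzpw"  [S.idx ++ B₁.depth]
33. n21.tag = 7  [A₀.val + A₀.tag - 32]
34. n21.val = 3  [A₀.val * -2 + 47]
35. n22.mk = true  [terminal]
36. n23.cnt = 17  [terminal]
37. n24.tag = 27  [27]
38. n24.val = 2  [A₀.val - 1]
39. n25.cnt = 28  [terminal]
40. n26.lab = 13  [terminal]
41. n27.lab = 22  [terminal]
42. n24.wid = true  [d.cnt > 27]
43. n24.lab = true  [g₁.lab > 21]
44. n21.wid = true  [A₁.wid == true]
45. n21.lab = true  [c.mk == true]
46. n2.wid = true  [A₀.val > 21]
47. n2.lab = true  [A₀.tag > 16]
48. n0.sig = 14  [h.lim]
49. n0.idx = "uv"  ["uv"]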